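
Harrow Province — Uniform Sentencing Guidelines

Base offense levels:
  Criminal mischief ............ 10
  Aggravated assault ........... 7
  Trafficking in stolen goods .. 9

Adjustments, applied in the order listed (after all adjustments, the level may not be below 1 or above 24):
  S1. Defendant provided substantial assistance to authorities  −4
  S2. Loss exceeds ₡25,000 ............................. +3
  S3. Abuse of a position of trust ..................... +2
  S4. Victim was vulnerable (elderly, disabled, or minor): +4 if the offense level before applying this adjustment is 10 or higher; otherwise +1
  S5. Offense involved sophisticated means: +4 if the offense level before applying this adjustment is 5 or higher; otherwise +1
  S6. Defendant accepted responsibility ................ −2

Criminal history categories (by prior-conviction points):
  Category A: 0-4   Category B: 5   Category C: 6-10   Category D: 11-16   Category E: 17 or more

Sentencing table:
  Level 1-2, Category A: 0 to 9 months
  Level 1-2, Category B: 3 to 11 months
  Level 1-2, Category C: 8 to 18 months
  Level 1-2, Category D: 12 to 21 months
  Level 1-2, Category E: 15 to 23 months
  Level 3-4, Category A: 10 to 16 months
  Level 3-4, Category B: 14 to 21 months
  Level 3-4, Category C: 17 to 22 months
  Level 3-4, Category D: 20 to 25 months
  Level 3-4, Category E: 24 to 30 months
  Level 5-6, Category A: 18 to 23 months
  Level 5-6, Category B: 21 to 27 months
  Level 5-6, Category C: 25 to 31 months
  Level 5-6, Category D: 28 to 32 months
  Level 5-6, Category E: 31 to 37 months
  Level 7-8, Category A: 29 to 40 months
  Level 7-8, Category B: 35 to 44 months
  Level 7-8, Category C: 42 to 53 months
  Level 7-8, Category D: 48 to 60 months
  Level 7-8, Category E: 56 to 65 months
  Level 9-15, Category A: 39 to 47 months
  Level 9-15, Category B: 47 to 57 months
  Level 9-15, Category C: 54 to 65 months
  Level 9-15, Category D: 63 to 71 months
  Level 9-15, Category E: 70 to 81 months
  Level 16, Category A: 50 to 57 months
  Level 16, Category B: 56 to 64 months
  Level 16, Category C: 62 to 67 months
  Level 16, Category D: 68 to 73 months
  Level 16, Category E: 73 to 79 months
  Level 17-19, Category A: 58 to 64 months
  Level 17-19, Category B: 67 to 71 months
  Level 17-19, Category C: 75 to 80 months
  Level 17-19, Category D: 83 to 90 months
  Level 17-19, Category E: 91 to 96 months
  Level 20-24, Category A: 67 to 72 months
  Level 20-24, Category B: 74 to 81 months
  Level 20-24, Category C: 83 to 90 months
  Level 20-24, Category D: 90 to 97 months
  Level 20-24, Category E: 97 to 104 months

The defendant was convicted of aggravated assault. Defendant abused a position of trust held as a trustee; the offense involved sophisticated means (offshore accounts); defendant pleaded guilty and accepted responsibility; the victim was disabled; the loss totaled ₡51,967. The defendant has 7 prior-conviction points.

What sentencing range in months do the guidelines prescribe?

Base offense level for aggravated assault: 7.
S1 does not apply.
S2 applies: 7 + 3 = 10.
S3 applies: 10 + 2 = 12.
S4 applies (level before this adjustment is 12 ≥ 10, so +4): 12 + 4 = 16.
S5 applies (level before this adjustment is 16 ≥ 5, so +4): 16 + 4 = 20.
S6 applies: 20 − 2 = 18.
Final offense level: 18.
Criminal history: 7 prior points → Category C (6-10).
Level 18 falls in the 17-19 band.
Grid: Level 17-19 × Category C = 75-80 months.

75-80 months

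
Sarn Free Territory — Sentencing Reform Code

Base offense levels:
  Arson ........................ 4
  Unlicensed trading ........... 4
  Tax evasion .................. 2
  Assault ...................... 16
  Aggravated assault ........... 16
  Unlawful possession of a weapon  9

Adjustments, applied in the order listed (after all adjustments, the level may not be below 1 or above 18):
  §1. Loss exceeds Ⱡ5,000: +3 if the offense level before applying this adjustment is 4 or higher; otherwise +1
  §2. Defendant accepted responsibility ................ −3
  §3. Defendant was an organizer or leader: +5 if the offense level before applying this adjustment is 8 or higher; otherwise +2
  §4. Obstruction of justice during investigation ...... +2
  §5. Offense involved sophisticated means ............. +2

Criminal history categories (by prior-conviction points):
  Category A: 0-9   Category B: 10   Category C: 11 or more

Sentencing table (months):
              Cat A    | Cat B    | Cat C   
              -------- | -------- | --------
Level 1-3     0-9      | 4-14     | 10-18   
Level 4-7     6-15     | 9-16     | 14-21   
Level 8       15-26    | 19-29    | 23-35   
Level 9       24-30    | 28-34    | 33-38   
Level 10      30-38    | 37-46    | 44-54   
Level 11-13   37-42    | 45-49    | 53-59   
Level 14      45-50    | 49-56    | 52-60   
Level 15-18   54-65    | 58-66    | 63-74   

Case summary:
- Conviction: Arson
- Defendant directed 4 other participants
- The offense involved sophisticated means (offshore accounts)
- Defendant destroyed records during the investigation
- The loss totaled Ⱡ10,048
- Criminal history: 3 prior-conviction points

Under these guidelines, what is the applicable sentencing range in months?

Base offense level for arson: 4.
§1 applies (level before this adjustment is 4 ≥ 4, so +3): 4 + 3 = 7.
§3 applies (level before this adjustment is 7 < 8, so +2): 7 + 2 = 9.
§4 applies: 9 + 2 = 11.
§5 applies: 11 + 2 = 13.
Final offense level: 13.
Criminal history: 3 prior points → Category A (0-9).
Level 13 falls in the 11-13 band.
Grid: Level 11-13 × Category A = 37-42 months.

37-42 months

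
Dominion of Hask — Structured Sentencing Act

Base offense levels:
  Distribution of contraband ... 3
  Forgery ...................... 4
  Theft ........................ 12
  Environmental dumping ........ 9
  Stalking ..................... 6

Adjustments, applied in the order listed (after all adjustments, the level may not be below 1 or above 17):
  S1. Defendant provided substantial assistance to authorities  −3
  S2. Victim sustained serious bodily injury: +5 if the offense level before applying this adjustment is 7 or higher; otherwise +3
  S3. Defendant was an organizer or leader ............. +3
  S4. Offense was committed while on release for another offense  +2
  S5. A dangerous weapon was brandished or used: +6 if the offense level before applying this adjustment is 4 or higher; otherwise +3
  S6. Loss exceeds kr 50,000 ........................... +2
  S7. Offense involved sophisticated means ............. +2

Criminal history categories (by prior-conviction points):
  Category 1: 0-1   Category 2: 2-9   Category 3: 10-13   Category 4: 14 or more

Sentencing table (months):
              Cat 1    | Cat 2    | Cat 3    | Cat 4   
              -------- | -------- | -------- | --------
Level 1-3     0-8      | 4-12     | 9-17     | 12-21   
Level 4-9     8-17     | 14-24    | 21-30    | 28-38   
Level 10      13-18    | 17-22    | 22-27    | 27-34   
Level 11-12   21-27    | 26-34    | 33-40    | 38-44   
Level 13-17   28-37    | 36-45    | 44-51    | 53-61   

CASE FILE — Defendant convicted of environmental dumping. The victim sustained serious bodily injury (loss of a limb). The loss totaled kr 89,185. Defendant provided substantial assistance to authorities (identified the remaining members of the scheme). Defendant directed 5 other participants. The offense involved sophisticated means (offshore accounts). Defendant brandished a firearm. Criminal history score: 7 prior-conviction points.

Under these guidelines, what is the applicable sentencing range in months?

Base offense level for environmental dumping: 9.
S1 applies: 9 − 3 = 6.
S2 applies (level before this adjustment is 6 < 7, so +3): 6 + 3 = 9.
S3 applies: 9 + 3 = 12.
S5 applies (level before this adjustment is 12 ≥ 4, so +6): 12 + 6 = 18.
S6 applies: 18 + 2 = 20.
S7 applies: 20 + 2 = 22.
Level 22 exceeds the maximum of 17; capped at 17.
Final offense level: 17.
Criminal history: 7 prior points → Category 2 (2-9).
Level 17 falls in the 13-17 band.
Grid: Level 13-17 × Category 2 = 36-45 months.

36-45 months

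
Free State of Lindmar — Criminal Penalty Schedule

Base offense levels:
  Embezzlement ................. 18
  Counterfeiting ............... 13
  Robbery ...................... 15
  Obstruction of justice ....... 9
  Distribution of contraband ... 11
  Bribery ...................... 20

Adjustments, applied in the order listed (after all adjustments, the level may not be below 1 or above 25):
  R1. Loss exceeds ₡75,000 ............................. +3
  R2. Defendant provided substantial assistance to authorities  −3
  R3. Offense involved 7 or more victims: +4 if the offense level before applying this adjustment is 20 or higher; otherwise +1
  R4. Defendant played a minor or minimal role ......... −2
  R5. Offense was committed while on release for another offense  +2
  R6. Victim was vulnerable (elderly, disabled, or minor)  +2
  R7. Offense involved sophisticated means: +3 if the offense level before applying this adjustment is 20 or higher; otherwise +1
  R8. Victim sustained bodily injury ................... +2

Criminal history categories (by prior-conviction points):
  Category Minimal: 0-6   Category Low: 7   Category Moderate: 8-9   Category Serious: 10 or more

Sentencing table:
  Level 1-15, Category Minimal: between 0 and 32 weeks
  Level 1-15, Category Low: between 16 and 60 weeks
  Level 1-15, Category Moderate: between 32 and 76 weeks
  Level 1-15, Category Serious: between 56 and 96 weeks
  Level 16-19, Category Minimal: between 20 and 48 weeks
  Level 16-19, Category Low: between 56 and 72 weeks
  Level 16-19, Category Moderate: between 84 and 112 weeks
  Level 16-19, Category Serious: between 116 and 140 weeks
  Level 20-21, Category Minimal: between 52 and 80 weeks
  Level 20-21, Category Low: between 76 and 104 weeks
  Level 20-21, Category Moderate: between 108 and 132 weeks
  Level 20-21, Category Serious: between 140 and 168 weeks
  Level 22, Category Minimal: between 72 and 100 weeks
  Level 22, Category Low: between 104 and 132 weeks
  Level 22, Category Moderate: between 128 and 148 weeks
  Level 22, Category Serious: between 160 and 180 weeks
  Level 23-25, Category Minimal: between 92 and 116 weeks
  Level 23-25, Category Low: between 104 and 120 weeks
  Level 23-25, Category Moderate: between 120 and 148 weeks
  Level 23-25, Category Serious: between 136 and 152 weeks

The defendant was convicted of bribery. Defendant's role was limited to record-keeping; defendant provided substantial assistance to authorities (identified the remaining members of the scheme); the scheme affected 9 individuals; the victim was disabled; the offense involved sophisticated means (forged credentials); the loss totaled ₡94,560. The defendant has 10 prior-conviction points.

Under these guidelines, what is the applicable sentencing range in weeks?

136-152 weeks

Base offense level for bribery: 20.
R1 applies: 20 + 3 = 23.
R2 applies: 23 − 3 = 20.
R3 applies (level before this adjustment is 20 ≥ 20, so +4): 20 + 4 = 24.
R4 applies: 24 − 2 = 22.
R5 does not apply.
R6 applies: 22 + 2 = 24.
R7 applies (level before this adjustment is 24 ≥ 20, so +3): 24 + 3 = 27.
R8 does not apply.
Level 27 exceeds the maximum of 25; capped at 25.
Final offense level: 25.
Criminal history: 10 prior points → Category Serious (10+).
Level 25 falls in the 23-25 band.
Grid: Level 23-25 × Category Serious = 136-152 weeks.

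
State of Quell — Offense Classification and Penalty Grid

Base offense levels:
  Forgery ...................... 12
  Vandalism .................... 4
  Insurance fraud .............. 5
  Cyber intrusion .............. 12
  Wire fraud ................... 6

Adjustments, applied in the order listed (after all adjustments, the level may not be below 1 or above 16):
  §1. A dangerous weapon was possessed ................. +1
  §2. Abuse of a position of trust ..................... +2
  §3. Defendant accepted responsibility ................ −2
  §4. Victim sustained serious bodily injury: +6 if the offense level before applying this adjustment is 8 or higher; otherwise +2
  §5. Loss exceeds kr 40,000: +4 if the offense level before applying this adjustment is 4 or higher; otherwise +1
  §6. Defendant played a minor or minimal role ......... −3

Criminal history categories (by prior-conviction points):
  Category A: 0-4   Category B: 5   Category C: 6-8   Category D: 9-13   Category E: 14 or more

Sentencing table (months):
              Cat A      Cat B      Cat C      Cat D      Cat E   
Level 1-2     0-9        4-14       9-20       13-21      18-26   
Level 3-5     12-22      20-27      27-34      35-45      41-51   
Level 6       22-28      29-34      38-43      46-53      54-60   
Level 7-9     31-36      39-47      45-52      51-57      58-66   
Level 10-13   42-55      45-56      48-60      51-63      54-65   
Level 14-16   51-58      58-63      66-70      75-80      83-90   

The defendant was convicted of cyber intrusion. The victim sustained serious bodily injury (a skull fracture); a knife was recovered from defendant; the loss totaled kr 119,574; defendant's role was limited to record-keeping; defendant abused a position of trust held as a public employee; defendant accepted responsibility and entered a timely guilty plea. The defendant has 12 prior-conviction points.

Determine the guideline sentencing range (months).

Base offense level for cyber intrusion: 12.
§1 applies: 12 + 1 = 13.
§2 applies: 13 + 2 = 15.
§3 applies: 15 − 2 = 13.
§4 applies (level before this adjustment is 13 ≥ 8, so +6): 13 + 6 = 19.
§5 applies (level before this adjustment is 19 ≥ 4, so +4): 19 + 4 = 23.
§6 applies: 23 − 3 = 20.
Level 20 exceeds the maximum of 16; capped at 16.
Final offense level: 16.
Criminal history: 12 prior points → Category D (9-13).
Level 16 falls in the 14-16 band.
Grid: Level 14-16 × Category D = 75-80 months.

75-80 months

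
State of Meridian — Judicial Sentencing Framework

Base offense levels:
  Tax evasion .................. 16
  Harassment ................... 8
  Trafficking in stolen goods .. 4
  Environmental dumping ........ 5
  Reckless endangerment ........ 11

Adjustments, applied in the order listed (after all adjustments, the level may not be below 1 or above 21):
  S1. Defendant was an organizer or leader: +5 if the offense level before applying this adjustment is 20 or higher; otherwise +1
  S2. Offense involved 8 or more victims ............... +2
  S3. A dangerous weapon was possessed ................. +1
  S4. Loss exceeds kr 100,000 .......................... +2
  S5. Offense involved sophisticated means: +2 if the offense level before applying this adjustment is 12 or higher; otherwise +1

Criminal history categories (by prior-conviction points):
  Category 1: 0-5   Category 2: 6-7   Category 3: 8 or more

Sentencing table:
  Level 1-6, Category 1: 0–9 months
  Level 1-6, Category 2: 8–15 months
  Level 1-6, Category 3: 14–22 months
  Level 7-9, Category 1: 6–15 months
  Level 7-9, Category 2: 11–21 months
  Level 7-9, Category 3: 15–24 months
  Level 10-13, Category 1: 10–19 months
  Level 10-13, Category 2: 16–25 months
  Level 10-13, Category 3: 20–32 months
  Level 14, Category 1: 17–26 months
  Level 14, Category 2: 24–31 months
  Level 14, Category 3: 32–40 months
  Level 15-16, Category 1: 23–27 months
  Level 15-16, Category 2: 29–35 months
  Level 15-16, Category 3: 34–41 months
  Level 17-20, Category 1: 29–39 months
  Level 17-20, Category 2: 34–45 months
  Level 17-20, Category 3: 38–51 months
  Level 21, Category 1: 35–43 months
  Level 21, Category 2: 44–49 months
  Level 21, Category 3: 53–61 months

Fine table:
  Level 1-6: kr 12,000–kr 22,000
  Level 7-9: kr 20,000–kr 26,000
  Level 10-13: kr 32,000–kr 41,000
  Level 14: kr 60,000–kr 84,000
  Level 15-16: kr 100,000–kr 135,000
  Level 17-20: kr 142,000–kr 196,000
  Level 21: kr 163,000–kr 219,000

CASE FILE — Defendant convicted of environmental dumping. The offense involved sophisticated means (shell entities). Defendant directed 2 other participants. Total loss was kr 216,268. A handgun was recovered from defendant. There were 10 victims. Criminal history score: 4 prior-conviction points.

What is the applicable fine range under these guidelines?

kr 32,000–kr 41,000

Base offense level for environmental dumping: 5.
S1 applies (level before this adjustment is 5 < 20, so +1): 5 + 1 = 6.
S2 applies: 6 + 2 = 8.
S3 applies: 8 + 1 = 9.
S4 applies: 9 + 2 = 11.
S5 applies (level before this adjustment is 11 < 12, so +1): 11 + 1 = 12.
Final offense level: 12.
Level 12 falls in the 10-13 band.
Fine table: Level 10-13 → kr 32,000–kr 41,000.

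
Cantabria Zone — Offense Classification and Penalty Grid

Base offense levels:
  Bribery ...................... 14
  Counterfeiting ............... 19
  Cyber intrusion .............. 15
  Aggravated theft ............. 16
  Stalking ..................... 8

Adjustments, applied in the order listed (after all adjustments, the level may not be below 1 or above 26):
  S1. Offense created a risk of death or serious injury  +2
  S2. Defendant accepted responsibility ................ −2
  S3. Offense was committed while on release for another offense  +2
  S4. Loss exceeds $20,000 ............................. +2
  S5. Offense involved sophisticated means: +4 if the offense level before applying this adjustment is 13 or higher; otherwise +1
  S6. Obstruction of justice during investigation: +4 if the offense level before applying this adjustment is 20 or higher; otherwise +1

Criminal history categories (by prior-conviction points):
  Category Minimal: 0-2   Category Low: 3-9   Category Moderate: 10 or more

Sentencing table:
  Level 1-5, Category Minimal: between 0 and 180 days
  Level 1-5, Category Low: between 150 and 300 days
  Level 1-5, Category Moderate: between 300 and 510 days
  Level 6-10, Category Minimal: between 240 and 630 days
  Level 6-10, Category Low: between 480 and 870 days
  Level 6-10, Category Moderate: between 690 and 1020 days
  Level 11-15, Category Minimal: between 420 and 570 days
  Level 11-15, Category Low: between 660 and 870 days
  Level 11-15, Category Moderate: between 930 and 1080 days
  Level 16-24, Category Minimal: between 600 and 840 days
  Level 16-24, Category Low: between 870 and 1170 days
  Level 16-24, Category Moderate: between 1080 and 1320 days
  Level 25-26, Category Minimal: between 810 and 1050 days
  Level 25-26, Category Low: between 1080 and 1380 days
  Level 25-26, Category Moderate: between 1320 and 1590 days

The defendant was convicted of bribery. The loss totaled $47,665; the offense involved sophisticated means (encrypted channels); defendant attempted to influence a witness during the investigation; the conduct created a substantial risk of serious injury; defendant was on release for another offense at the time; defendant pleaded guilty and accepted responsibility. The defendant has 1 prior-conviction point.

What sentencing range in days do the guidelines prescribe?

Base offense level for bribery: 14.
S1 applies: 14 + 2 = 16.
S2 applies: 16 − 2 = 14.
S3 applies: 14 + 2 = 16.
S4 applies: 16 + 2 = 18.
S5 applies (level before this adjustment is 18 ≥ 13, so +4): 18 + 4 = 22.
S6 applies (level before this adjustment is 22 ≥ 20, so +4): 22 + 4 = 26.
Final offense level: 26.
Criminal history: 1 prior point → Category Minimal (0-2).
Level 26 falls in the 25-26 band.
Grid: Level 25-26 × Category Minimal = 810-1050 days.

810-1050 days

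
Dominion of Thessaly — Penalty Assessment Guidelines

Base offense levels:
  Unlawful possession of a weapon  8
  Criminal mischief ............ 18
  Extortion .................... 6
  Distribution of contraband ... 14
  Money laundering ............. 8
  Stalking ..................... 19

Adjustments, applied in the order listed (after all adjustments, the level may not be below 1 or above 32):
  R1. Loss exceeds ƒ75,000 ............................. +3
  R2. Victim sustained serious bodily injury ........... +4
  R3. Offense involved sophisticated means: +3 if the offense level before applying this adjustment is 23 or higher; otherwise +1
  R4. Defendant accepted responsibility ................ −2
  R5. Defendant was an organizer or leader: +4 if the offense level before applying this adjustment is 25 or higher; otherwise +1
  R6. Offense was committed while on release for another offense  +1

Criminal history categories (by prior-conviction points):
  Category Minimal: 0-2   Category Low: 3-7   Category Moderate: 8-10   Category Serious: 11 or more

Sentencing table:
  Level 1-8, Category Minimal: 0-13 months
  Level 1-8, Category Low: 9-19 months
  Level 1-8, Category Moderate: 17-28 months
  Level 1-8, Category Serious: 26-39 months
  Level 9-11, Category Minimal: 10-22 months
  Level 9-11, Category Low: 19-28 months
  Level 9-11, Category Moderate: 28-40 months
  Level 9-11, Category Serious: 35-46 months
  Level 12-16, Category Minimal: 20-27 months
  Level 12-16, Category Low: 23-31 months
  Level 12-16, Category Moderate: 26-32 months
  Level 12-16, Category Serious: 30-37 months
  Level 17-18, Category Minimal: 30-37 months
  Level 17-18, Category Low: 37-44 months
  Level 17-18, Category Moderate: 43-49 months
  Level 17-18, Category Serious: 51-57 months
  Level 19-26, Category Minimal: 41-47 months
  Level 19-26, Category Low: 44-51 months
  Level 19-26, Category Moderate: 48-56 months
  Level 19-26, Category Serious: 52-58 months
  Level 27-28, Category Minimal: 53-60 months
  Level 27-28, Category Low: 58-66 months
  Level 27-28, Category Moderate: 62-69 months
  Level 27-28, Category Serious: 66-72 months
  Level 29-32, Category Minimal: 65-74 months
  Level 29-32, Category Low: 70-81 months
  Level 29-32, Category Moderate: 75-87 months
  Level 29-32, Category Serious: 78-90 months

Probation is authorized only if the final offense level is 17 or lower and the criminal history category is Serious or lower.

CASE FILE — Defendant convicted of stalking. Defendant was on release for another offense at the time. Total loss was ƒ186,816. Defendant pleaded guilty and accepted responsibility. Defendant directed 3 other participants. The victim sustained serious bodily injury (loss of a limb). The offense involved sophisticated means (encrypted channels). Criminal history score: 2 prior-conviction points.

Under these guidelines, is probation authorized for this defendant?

Base offense level for stalking: 19.
R1 applies: 19 + 3 = 22.
R2 applies: 22 + 4 = 26.
R3 applies (level before this adjustment is 26 ≥ 23, so +3): 26 + 3 = 29.
R4 applies: 29 − 2 = 27.
R5 applies (level before this adjustment is 27 ≥ 25, so +4): 27 + 4 = 31.
R6 applies: 31 + 1 = 32.
Final offense level: 32.
Criminal history: 2 prior points → Category Minimal (0-2).
Level 32 falls in the 29-32 band.
Grid: Level 29-32 × Category Minimal = 65-74 months.
Probation check: level 32 > 17 and category Minimal ≤ Serious → not eligible.

No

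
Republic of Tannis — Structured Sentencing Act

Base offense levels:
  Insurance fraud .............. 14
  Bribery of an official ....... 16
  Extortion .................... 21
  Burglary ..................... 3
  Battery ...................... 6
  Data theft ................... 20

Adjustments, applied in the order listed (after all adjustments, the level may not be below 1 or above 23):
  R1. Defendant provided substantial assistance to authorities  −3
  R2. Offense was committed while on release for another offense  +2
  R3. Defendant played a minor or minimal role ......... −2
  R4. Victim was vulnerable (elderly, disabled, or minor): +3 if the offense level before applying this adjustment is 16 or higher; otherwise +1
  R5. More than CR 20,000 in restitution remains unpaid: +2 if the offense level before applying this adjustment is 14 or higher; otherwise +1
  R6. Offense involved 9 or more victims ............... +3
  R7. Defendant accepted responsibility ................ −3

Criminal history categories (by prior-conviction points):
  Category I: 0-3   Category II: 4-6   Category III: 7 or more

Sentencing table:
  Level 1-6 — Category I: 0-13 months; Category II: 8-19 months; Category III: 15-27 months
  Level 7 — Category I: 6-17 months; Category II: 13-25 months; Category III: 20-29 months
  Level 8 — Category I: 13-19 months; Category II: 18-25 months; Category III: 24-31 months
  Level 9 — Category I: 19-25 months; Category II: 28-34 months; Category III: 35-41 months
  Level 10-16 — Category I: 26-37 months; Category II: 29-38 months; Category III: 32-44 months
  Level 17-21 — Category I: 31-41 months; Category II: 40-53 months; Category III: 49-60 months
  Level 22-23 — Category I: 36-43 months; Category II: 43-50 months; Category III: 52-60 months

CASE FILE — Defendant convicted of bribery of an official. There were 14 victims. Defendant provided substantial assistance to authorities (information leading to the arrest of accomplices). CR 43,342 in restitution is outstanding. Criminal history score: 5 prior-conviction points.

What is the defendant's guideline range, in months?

40-53 months

Base offense level for bribery of an official: 16.
R1 applies: 16 − 3 = 13.
R2 does not apply.
R5 applies (level before this adjustment is 13 < 14, so +1): 13 + 1 = 14.
R6 applies: 14 + 3 = 17.
Final offense level: 17.
Criminal history: 5 prior points → Category II (4-6).
Level 17 falls in the 17-21 band.
Grid: Level 17-21 × Category II = 40-53 months.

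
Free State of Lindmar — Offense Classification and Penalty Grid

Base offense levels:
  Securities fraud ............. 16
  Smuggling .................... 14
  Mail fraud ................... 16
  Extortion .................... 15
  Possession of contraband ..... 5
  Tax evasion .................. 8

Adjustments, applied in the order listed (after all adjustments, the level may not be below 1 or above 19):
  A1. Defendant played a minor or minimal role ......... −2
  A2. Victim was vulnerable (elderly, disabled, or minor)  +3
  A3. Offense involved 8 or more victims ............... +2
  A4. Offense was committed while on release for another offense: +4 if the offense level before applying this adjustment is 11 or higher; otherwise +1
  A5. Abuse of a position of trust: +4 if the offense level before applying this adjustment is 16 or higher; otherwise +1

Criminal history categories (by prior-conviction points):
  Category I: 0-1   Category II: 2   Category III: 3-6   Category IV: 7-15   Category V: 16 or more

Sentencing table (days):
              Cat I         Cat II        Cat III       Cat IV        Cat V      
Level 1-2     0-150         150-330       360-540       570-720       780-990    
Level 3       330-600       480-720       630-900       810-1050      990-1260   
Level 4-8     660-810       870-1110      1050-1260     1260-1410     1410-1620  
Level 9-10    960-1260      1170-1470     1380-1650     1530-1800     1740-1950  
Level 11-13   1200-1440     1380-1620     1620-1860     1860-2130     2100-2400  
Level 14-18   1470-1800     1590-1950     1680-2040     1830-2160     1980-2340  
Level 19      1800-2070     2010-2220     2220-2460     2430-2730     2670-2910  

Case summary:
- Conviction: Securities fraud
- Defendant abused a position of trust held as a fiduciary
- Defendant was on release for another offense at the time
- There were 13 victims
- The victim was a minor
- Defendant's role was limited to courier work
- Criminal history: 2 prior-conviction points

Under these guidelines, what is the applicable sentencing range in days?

Base offense level for securities fraud: 16.
A1 applies: 16 − 2 = 14.
A2 applies: 14 + 3 = 17.
A3 applies: 17 + 2 = 19.
A4 applies (level before this adjustment is 19 ≥ 11, so +4): 19 + 4 = 23.
A5 applies (level before this adjustment is 23 ≥ 16, so +4): 23 + 4 = 27.
Level 27 exceeds the maximum of 19; capped at 19.
Final offense level: 19.
Criminal history: 2 prior points → Category II (2).
Level 19 falls in the 19 band.
Grid: Level 19 × Category II = 2010-2220 days.

2010-2220 days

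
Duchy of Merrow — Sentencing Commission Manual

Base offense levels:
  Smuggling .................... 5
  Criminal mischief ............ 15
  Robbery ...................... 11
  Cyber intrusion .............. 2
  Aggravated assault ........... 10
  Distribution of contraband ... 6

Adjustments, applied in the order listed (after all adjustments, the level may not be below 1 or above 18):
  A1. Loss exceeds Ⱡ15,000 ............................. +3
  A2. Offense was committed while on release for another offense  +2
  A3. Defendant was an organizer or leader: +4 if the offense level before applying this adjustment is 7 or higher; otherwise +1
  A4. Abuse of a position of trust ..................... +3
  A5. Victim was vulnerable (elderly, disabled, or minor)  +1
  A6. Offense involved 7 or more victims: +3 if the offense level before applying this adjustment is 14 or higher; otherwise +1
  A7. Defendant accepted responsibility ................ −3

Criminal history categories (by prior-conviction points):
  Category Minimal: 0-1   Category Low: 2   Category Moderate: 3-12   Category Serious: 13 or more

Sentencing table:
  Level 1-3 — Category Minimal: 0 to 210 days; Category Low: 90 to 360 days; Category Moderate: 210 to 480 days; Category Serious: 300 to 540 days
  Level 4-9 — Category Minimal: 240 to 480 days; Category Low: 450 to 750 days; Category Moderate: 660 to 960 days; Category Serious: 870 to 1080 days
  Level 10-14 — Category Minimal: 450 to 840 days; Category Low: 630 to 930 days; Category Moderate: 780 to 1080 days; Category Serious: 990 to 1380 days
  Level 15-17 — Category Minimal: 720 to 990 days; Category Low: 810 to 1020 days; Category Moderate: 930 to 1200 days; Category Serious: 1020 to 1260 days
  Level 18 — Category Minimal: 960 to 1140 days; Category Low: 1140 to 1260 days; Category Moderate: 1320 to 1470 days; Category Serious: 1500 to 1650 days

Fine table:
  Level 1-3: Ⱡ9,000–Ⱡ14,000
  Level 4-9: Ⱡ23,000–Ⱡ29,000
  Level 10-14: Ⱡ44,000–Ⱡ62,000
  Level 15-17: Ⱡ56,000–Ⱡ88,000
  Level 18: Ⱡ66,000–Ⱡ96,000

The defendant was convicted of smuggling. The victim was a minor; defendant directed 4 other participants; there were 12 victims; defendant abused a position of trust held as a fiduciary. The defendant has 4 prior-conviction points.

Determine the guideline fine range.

Base offense level for smuggling: 5.
A2 does not apply.
A3 applies (level before this adjustment is 5 < 7, so +1): 5 + 1 = 6.
A4 applies: 6 + 3 = 9.
A5 applies: 9 + 1 = 10.
A6 applies (level before this adjustment is 10 < 14, so +1): 10 + 1 = 11.
Final offense level: 11.
Level 11 falls in the 10-14 band.
Fine table: Level 10-14 → Ⱡ44,000–Ⱡ62,000.

Ⱡ44,000–Ⱡ62,000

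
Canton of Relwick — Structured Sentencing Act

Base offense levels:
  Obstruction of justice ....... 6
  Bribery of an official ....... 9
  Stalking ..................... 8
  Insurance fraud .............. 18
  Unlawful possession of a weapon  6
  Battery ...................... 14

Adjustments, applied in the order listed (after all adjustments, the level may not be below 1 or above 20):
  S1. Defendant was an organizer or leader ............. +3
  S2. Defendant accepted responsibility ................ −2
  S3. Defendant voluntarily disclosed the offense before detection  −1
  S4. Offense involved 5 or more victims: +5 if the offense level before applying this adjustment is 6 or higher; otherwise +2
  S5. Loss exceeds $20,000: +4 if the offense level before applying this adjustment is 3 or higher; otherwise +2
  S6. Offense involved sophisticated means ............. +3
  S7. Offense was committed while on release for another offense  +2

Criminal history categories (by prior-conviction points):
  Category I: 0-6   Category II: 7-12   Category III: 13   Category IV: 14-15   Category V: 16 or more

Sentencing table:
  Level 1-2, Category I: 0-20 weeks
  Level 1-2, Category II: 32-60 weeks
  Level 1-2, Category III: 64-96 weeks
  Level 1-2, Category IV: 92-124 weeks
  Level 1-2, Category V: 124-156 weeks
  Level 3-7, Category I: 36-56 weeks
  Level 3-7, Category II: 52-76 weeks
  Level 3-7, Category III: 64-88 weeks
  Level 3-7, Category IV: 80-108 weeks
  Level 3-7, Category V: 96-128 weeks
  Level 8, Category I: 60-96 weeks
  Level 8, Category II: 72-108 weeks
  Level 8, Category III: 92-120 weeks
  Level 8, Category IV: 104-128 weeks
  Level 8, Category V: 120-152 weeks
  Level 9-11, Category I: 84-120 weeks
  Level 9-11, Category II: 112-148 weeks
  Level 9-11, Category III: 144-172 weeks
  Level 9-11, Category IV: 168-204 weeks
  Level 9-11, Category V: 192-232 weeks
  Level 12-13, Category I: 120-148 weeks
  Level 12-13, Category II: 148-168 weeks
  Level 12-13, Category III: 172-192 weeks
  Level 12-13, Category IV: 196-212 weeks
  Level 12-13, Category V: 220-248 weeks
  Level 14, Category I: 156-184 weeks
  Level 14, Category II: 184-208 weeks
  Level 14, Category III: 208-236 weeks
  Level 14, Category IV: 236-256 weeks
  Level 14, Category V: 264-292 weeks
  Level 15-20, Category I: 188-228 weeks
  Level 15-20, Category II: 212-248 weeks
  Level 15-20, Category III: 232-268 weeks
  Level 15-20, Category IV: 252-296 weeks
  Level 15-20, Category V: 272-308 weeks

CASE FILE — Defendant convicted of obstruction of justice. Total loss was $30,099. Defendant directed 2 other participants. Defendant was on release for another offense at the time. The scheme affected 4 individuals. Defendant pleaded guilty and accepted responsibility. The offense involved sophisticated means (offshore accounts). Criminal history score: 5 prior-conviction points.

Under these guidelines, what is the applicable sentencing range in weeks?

Base offense level for obstruction of justice: 6.
S1 applies: 6 + 3 = 9.
S2 applies: 9 − 2 = 7.
S3 does not apply.
S4 does not apply.
S5 applies (level before this adjustment is 7 ≥ 3, so +4): 7 + 4 = 11.
S6 applies: 11 + 3 = 14.
S7 applies: 14 + 2 = 16.
Final offense level: 16.
Criminal history: 5 prior points → Category I (0-6).
Level 16 falls in the 15-20 band.
Grid: Level 15-20 × Category I = 188-228 weeks.

188-228 weeks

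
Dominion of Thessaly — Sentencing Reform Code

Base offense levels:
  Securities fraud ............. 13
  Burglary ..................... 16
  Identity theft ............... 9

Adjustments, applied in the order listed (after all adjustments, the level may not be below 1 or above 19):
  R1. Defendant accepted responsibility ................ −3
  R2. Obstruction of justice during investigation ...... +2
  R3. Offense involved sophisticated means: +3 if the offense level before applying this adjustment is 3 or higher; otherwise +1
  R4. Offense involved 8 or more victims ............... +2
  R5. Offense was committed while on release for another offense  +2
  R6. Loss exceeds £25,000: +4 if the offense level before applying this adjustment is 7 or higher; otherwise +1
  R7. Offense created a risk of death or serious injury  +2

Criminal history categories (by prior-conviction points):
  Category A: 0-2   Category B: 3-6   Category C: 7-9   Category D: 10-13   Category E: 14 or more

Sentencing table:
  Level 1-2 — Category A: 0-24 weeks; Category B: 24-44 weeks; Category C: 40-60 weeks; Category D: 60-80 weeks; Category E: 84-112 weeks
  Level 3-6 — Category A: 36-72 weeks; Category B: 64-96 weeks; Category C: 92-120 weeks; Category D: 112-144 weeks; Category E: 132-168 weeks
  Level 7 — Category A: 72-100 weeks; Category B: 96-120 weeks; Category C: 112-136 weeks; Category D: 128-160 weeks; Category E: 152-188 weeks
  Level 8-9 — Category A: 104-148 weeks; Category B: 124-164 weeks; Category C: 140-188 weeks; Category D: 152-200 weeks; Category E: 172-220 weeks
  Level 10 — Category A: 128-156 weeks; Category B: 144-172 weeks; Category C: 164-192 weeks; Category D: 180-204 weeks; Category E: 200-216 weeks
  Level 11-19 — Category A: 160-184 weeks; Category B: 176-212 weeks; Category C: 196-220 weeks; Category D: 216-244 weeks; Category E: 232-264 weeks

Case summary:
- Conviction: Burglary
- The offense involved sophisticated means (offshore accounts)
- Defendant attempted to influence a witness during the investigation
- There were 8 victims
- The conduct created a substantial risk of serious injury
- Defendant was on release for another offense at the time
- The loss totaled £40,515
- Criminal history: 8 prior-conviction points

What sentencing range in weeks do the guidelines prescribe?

Base offense level for burglary: 16.
R2 applies: 16 + 2 = 18.
R3 applies (level before this adjustment is 18 ≥ 3, so +3): 18 + 3 = 21.
R4 applies: 21 + 2 = 23.
R5 applies: 23 + 2 = 25.
R6 applies (level before this adjustment is 25 ≥ 7, so +4): 25 + 4 = 29.
R7 applies: 29 + 2 = 31.
Level 31 exceeds the maximum of 19; capped at 19.
Final offense level: 19.
Criminal history: 8 prior points → Category C (7-9).
Level 19 falls in the 11-19 band.
Grid: Level 11-19 × Category C = 196-220 weeks.

196-220 weeks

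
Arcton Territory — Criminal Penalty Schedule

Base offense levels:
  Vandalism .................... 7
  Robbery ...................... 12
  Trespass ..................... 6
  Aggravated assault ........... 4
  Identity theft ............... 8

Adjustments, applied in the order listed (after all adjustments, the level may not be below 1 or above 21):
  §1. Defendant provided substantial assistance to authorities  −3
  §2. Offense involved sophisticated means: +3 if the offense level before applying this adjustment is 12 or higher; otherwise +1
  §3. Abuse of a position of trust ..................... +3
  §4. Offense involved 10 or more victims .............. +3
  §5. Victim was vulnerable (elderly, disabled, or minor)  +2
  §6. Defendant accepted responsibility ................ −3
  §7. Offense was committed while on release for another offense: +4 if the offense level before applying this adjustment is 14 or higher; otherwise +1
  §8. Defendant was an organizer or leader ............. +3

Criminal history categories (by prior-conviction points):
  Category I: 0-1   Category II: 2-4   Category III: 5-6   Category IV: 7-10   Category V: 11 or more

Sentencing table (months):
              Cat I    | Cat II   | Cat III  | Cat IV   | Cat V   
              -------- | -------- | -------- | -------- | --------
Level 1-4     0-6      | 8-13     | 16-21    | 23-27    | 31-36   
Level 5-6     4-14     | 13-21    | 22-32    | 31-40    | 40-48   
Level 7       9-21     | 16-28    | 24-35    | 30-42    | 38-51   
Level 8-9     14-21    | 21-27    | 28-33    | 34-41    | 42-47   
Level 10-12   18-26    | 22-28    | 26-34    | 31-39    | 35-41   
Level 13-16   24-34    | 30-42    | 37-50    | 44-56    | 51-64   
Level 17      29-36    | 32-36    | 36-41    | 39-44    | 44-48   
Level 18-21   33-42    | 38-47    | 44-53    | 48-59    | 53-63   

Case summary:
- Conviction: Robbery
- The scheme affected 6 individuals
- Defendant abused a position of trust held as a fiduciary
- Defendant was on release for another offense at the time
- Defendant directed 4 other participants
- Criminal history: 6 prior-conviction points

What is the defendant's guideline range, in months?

Base offense level for robbery: 12.
§2 does not apply.
§3 applies: 12 + 3 = 15.
§5 does not apply.
§7 applies (level before this adjustment is 15 ≥ 14, so +4): 15 + 4 = 19.
§8 applies: 19 + 3 = 22.
Level 22 exceeds the maximum of 21; capped at 21.
Final offense level: 21.
Criminal history: 6 prior points → Category III (5-6).
Level 21 falls in the 18-21 band.
Grid: Level 18-21 × Category III = 44-53 months.

44-53 months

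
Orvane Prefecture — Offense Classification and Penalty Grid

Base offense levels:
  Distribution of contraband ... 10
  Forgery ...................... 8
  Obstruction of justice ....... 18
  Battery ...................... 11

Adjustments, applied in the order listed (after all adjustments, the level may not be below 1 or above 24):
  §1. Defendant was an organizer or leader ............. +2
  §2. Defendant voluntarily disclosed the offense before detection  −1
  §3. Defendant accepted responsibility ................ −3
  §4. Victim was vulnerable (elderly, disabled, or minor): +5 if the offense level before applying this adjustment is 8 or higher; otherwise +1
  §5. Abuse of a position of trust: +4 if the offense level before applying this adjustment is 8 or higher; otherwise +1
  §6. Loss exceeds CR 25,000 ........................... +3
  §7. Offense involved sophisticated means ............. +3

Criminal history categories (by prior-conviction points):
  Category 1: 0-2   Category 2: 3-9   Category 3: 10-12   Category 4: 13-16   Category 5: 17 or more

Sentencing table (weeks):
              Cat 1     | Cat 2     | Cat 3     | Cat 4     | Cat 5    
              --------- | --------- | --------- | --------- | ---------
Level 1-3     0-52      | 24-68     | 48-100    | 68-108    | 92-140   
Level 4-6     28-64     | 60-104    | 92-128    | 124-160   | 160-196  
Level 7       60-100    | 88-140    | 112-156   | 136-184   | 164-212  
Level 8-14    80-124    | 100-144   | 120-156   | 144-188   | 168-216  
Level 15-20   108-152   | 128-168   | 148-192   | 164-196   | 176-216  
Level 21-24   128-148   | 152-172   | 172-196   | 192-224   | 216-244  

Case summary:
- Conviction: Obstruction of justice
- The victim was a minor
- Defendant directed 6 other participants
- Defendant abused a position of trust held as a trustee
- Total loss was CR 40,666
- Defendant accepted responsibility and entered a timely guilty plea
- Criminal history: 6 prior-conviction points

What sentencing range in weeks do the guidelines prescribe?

152-172 weeks

Base offense level for obstruction of justice: 18.
§1 applies: 18 + 2 = 20.
§2 does not apply.
§3 applies: 20 − 3 = 17.
§4 applies (level before this adjustment is 17 ≥ 8, so +5): 17 + 5 = 22.
§5 applies (level before this adjustment is 22 ≥ 8, so +4): 22 + 4 = 26.
§6 applies: 26 + 3 = 29.
Level 29 exceeds the maximum of 24; capped at 24.
Final offense level: 24.
Criminal history: 6 prior points → Category 2 (3-9).
Level 24 falls in the 21-24 band.
Grid: Level 21-24 × Category 2 = 152-172 weeks.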